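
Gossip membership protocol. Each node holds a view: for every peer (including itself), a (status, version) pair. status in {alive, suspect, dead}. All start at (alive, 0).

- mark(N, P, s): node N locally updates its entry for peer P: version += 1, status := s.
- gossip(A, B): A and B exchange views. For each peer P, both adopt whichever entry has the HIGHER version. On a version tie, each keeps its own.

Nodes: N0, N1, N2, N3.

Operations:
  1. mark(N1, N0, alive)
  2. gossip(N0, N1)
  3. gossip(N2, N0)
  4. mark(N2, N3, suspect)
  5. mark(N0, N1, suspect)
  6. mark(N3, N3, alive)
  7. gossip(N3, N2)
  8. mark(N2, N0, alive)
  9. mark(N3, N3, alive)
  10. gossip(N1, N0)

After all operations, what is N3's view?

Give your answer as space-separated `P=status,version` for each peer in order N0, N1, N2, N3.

Answer: N0=alive,1 N1=alive,0 N2=alive,0 N3=alive,2

Derivation:
Op 1: N1 marks N0=alive -> (alive,v1)
Op 2: gossip N0<->N1 -> N0.N0=(alive,v1) N0.N1=(alive,v0) N0.N2=(alive,v0) N0.N3=(alive,v0) | N1.N0=(alive,v1) N1.N1=(alive,v0) N1.N2=(alive,v0) N1.N3=(alive,v0)
Op 3: gossip N2<->N0 -> N2.N0=(alive,v1) N2.N1=(alive,v0) N2.N2=(alive,v0) N2.N3=(alive,v0) | N0.N0=(alive,v1) N0.N1=(alive,v0) N0.N2=(alive,v0) N0.N3=(alive,v0)
Op 4: N2 marks N3=suspect -> (suspect,v1)
Op 5: N0 marks N1=suspect -> (suspect,v1)
Op 6: N3 marks N3=alive -> (alive,v1)
Op 7: gossip N3<->N2 -> N3.N0=(alive,v1) N3.N1=(alive,v0) N3.N2=(alive,v0) N3.N3=(alive,v1) | N2.N0=(alive,v1) N2.N1=(alive,v0) N2.N2=(alive,v0) N2.N3=(suspect,v1)
Op 8: N2 marks N0=alive -> (alive,v2)
Op 9: N3 marks N3=alive -> (alive,v2)
Op 10: gossip N1<->N0 -> N1.N0=(alive,v1) N1.N1=(suspect,v1) N1.N2=(alive,v0) N1.N3=(alive,v0) | N0.N0=(alive,v1) N0.N1=(suspect,v1) N0.N2=(alive,v0) N0.N3=(alive,v0)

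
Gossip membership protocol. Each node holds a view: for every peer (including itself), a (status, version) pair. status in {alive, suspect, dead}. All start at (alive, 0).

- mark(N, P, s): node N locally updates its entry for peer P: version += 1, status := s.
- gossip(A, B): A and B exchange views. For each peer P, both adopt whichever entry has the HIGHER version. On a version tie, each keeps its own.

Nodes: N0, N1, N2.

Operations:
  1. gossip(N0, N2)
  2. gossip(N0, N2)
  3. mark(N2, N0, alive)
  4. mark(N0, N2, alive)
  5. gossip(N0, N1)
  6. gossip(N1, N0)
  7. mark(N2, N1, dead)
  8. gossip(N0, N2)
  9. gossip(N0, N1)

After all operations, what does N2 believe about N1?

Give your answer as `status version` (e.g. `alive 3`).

Op 1: gossip N0<->N2 -> N0.N0=(alive,v0) N0.N1=(alive,v0) N0.N2=(alive,v0) | N2.N0=(alive,v0) N2.N1=(alive,v0) N2.N2=(alive,v0)
Op 2: gossip N0<->N2 -> N0.N0=(alive,v0) N0.N1=(alive,v0) N0.N2=(alive,v0) | N2.N0=(alive,v0) N2.N1=(alive,v0) N2.N2=(alive,v0)
Op 3: N2 marks N0=alive -> (alive,v1)
Op 4: N0 marks N2=alive -> (alive,v1)
Op 5: gossip N0<->N1 -> N0.N0=(alive,v0) N0.N1=(alive,v0) N0.N2=(alive,v1) | N1.N0=(alive,v0) N1.N1=(alive,v0) N1.N2=(alive,v1)
Op 6: gossip N1<->N0 -> N1.N0=(alive,v0) N1.N1=(alive,v0) N1.N2=(alive,v1) | N0.N0=(alive,v0) N0.N1=(alive,v0) N0.N2=(alive,v1)
Op 7: N2 marks N1=dead -> (dead,v1)
Op 8: gossip N0<->N2 -> N0.N0=(alive,v1) N0.N1=(dead,v1) N0.N2=(alive,v1) | N2.N0=(alive,v1) N2.N1=(dead,v1) N2.N2=(alive,v1)
Op 9: gossip N0<->N1 -> N0.N0=(alive,v1) N0.N1=(dead,v1) N0.N2=(alive,v1) | N1.N0=(alive,v1) N1.N1=(dead,v1) N1.N2=(alive,v1)

Answer: dead 1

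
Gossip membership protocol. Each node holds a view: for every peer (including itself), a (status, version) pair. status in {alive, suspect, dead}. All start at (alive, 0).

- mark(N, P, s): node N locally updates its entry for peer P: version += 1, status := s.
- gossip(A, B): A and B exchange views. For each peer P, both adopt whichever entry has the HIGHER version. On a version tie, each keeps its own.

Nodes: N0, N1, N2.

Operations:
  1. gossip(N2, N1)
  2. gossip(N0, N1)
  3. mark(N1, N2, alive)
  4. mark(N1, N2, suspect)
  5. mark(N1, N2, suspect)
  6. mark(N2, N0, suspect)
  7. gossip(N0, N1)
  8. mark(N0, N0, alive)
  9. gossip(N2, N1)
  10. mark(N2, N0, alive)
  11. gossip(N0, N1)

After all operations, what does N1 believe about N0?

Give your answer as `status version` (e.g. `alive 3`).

Op 1: gossip N2<->N1 -> N2.N0=(alive,v0) N2.N1=(alive,v0) N2.N2=(alive,v0) | N1.N0=(alive,v0) N1.N1=(alive,v0) N1.N2=(alive,v0)
Op 2: gossip N0<->N1 -> N0.N0=(alive,v0) N0.N1=(alive,v0) N0.N2=(alive,v0) | N1.N0=(alive,v0) N1.N1=(alive,v0) N1.N2=(alive,v0)
Op 3: N1 marks N2=alive -> (alive,v1)
Op 4: N1 marks N2=suspect -> (suspect,v2)
Op 5: N1 marks N2=suspect -> (suspect,v3)
Op 6: N2 marks N0=suspect -> (suspect,v1)
Op 7: gossip N0<->N1 -> N0.N0=(alive,v0) N0.N1=(alive,v0) N0.N2=(suspect,v3) | N1.N0=(alive,v0) N1.N1=(alive,v0) N1.N2=(suspect,v3)
Op 8: N0 marks N0=alive -> (alive,v1)
Op 9: gossip N2<->N1 -> N2.N0=(suspect,v1) N2.N1=(alive,v0) N2.N2=(suspect,v3) | N1.N0=(suspect,v1) N1.N1=(alive,v0) N1.N2=(suspect,v3)
Op 10: N2 marks N0=alive -> (alive,v2)
Op 11: gossip N0<->N1 -> N0.N0=(alive,v1) N0.N1=(alive,v0) N0.N2=(suspect,v3) | N1.N0=(suspect,v1) N1.N1=(alive,v0) N1.N2=(suspect,v3)

Answer: suspect 1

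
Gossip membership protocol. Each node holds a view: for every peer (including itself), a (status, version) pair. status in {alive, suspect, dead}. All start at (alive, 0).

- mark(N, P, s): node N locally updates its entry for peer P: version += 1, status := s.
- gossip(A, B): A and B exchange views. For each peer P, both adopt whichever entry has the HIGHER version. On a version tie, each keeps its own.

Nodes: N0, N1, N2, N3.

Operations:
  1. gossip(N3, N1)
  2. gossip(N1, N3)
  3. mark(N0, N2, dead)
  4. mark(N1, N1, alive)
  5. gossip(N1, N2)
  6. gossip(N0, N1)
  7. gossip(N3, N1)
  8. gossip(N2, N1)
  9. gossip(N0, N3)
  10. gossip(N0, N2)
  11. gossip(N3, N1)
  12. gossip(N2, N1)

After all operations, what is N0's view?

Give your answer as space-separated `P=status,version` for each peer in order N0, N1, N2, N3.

Answer: N0=alive,0 N1=alive,1 N2=dead,1 N3=alive,0

Derivation:
Op 1: gossip N3<->N1 -> N3.N0=(alive,v0) N3.N1=(alive,v0) N3.N2=(alive,v0) N3.N3=(alive,v0) | N1.N0=(alive,v0) N1.N1=(alive,v0) N1.N2=(alive,v0) N1.N3=(alive,v0)
Op 2: gossip N1<->N3 -> N1.N0=(alive,v0) N1.N1=(alive,v0) N1.N2=(alive,v0) N1.N3=(alive,v0) | N3.N0=(alive,v0) N3.N1=(alive,v0) N3.N2=(alive,v0) N3.N3=(alive,v0)
Op 3: N0 marks N2=dead -> (dead,v1)
Op 4: N1 marks N1=alive -> (alive,v1)
Op 5: gossip N1<->N2 -> N1.N0=(alive,v0) N1.N1=(alive,v1) N1.N2=(alive,v0) N1.N3=(alive,v0) | N2.N0=(alive,v0) N2.N1=(alive,v1) N2.N2=(alive,v0) N2.N3=(alive,v0)
Op 6: gossip N0<->N1 -> N0.N0=(alive,v0) N0.N1=(alive,v1) N0.N2=(dead,v1) N0.N3=(alive,v0) | N1.N0=(alive,v0) N1.N1=(alive,v1) N1.N2=(dead,v1) N1.N3=(alive,v0)
Op 7: gossip N3<->N1 -> N3.N0=(alive,v0) N3.N1=(alive,v1) N3.N2=(dead,v1) N3.N3=(alive,v0) | N1.N0=(alive,v0) N1.N1=(alive,v1) N1.N2=(dead,v1) N1.N3=(alive,v0)
Op 8: gossip N2<->N1 -> N2.N0=(alive,v0) N2.N1=(alive,v1) N2.N2=(dead,v1) N2.N3=(alive,v0) | N1.N0=(alive,v0) N1.N1=(alive,v1) N1.N2=(dead,v1) N1.N3=(alive,v0)
Op 9: gossip N0<->N3 -> N0.N0=(alive,v0) N0.N1=(alive,v1) N0.N2=(dead,v1) N0.N3=(alive,v0) | N3.N0=(alive,v0) N3.N1=(alive,v1) N3.N2=(dead,v1) N3.N3=(alive,v0)
Op 10: gossip N0<->N2 -> N0.N0=(alive,v0) N0.N1=(alive,v1) N0.N2=(dead,v1) N0.N3=(alive,v0) | N2.N0=(alive,v0) N2.N1=(alive,v1) N2.N2=(dead,v1) N2.N3=(alive,v0)
Op 11: gossip N3<->N1 -> N3.N0=(alive,v0) N3.N1=(alive,v1) N3.N2=(dead,v1) N3.N3=(alive,v0) | N1.N0=(alive,v0) N1.N1=(alive,v1) N1.N2=(dead,v1) N1.N3=(alive,v0)
Op 12: gossip N2<->N1 -> N2.N0=(alive,v0) N2.N1=(alive,v1) N2.N2=(dead,v1) N2.N3=(alive,v0) | N1.N0=(alive,v0) N1.N1=(alive,v1) N1.N2=(dead,v1) N1.N3=(alive,v0)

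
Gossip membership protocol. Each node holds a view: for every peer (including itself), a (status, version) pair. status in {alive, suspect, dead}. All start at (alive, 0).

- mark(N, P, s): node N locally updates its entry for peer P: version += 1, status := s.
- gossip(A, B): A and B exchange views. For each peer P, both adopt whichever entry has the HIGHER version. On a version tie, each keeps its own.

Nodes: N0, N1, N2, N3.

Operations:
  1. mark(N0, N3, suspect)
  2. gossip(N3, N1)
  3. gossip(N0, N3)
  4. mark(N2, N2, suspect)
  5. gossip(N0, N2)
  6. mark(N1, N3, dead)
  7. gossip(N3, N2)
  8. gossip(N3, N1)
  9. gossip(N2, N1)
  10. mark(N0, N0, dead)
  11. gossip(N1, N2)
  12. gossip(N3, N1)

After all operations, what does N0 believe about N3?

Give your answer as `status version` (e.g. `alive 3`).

Answer: suspect 1

Derivation:
Op 1: N0 marks N3=suspect -> (suspect,v1)
Op 2: gossip N3<->N1 -> N3.N0=(alive,v0) N3.N1=(alive,v0) N3.N2=(alive,v0) N3.N3=(alive,v0) | N1.N0=(alive,v0) N1.N1=(alive,v0) N1.N2=(alive,v0) N1.N3=(alive,v0)
Op 3: gossip N0<->N3 -> N0.N0=(alive,v0) N0.N1=(alive,v0) N0.N2=(alive,v0) N0.N3=(suspect,v1) | N3.N0=(alive,v0) N3.N1=(alive,v0) N3.N2=(alive,v0) N3.N3=(suspect,v1)
Op 4: N2 marks N2=suspect -> (suspect,v1)
Op 5: gossip N0<->N2 -> N0.N0=(alive,v0) N0.N1=(alive,v0) N0.N2=(suspect,v1) N0.N3=(suspect,v1) | N2.N0=(alive,v0) N2.N1=(alive,v0) N2.N2=(suspect,v1) N2.N3=(suspect,v1)
Op 6: N1 marks N3=dead -> (dead,v1)
Op 7: gossip N3<->N2 -> N3.N0=(alive,v0) N3.N1=(alive,v0) N3.N2=(suspect,v1) N3.N3=(suspect,v1) | N2.N0=(alive,v0) N2.N1=(alive,v0) N2.N2=(suspect,v1) N2.N3=(suspect,v1)
Op 8: gossip N3<->N1 -> N3.N0=(alive,v0) N3.N1=(alive,v0) N3.N2=(suspect,v1) N3.N3=(suspect,v1) | N1.N0=(alive,v0) N1.N1=(alive,v0) N1.N2=(suspect,v1) N1.N3=(dead,v1)
Op 9: gossip N2<->N1 -> N2.N0=(alive,v0) N2.N1=(alive,v0) N2.N2=(suspect,v1) N2.N3=(suspect,v1) | N1.N0=(alive,v0) N1.N1=(alive,v0) N1.N2=(suspect,v1) N1.N3=(dead,v1)
Op 10: N0 marks N0=dead -> (dead,v1)
Op 11: gossip N1<->N2 -> N1.N0=(alive,v0) N1.N1=(alive,v0) N1.N2=(suspect,v1) N1.N3=(dead,v1) | N2.N0=(alive,v0) N2.N1=(alive,v0) N2.N2=(suspect,v1) N2.N3=(suspect,v1)
Op 12: gossip N3<->N1 -> N3.N0=(alive,v0) N3.N1=(alive,v0) N3.N2=(suspect,v1) N3.N3=(suspect,v1) | N1.N0=(alive,v0) N1.N1=(alive,v0) N1.N2=(suspect,v1) N1.N3=(dead,v1)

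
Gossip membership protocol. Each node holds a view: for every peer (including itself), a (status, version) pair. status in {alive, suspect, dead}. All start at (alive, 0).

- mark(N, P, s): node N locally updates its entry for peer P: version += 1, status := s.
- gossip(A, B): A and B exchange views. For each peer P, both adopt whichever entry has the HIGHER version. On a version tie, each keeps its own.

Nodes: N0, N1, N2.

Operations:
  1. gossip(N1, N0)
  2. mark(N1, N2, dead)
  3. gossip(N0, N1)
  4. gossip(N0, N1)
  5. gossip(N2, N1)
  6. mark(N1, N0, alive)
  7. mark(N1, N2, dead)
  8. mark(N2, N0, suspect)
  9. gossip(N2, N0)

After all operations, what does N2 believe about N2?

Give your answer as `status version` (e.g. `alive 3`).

Answer: dead 1

Derivation:
Op 1: gossip N1<->N0 -> N1.N0=(alive,v0) N1.N1=(alive,v0) N1.N2=(alive,v0) | N0.N0=(alive,v0) N0.N1=(alive,v0) N0.N2=(alive,v0)
Op 2: N1 marks N2=dead -> (dead,v1)
Op 3: gossip N0<->N1 -> N0.N0=(alive,v0) N0.N1=(alive,v0) N0.N2=(dead,v1) | N1.N0=(alive,v0) N1.N1=(alive,v0) N1.N2=(dead,v1)
Op 4: gossip N0<->N1 -> N0.N0=(alive,v0) N0.N1=(alive,v0) N0.N2=(dead,v1) | N1.N0=(alive,v0) N1.N1=(alive,v0) N1.N2=(dead,v1)
Op 5: gossip N2<->N1 -> N2.N0=(alive,v0) N2.N1=(alive,v0) N2.N2=(dead,v1) | N1.N0=(alive,v0) N1.N1=(alive,v0) N1.N2=(dead,v1)
Op 6: N1 marks N0=alive -> (alive,v1)
Op 7: N1 marks N2=dead -> (dead,v2)
Op 8: N2 marks N0=suspect -> (suspect,v1)
Op 9: gossip N2<->N0 -> N2.N0=(suspect,v1) N2.N1=(alive,v0) N2.N2=(dead,v1) | N0.N0=(suspect,v1) N0.N1=(alive,v0) N0.N2=(dead,v1)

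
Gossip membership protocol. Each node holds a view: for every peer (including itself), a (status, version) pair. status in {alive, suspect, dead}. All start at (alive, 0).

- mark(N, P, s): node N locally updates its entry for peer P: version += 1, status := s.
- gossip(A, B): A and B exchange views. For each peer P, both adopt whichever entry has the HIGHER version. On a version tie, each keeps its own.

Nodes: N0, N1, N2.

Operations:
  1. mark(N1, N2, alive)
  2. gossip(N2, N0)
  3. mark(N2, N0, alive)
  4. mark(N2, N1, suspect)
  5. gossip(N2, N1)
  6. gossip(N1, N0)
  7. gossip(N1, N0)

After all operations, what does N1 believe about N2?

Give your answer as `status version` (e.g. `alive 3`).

Answer: alive 1

Derivation:
Op 1: N1 marks N2=alive -> (alive,v1)
Op 2: gossip N2<->N0 -> N2.N0=(alive,v0) N2.N1=(alive,v0) N2.N2=(alive,v0) | N0.N0=(alive,v0) N0.N1=(alive,v0) N0.N2=(alive,v0)
Op 3: N2 marks N0=alive -> (alive,v1)
Op 4: N2 marks N1=suspect -> (suspect,v1)
Op 5: gossip N2<->N1 -> N2.N0=(alive,v1) N2.N1=(suspect,v1) N2.N2=(alive,v1) | N1.N0=(alive,v1) N1.N1=(suspect,v1) N1.N2=(alive,v1)
Op 6: gossip N1<->N0 -> N1.N0=(alive,v1) N1.N1=(suspect,v1) N1.N2=(alive,v1) | N0.N0=(alive,v1) N0.N1=(suspect,v1) N0.N2=(alive,v1)
Op 7: gossip N1<->N0 -> N1.N0=(alive,v1) N1.N1=(suspect,v1) N1.N2=(alive,v1) | N0.N0=(alive,v1) N0.N1=(suspect,v1) N0.N2=(alive,v1)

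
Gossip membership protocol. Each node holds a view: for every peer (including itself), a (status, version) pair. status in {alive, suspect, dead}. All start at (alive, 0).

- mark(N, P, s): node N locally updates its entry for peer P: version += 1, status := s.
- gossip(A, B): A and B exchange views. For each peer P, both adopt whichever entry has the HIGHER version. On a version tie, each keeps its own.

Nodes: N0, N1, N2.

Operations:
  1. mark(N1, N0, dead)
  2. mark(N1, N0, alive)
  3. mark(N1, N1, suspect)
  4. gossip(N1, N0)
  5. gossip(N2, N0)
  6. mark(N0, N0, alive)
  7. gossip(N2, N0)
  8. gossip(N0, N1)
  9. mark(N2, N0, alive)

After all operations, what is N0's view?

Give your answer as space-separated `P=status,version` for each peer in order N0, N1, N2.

Op 1: N1 marks N0=dead -> (dead,v1)
Op 2: N1 marks N0=alive -> (alive,v2)
Op 3: N1 marks N1=suspect -> (suspect,v1)
Op 4: gossip N1<->N0 -> N1.N0=(alive,v2) N1.N1=(suspect,v1) N1.N2=(alive,v0) | N0.N0=(alive,v2) N0.N1=(suspect,v1) N0.N2=(alive,v0)
Op 5: gossip N2<->N0 -> N2.N0=(alive,v2) N2.N1=(suspect,v1) N2.N2=(alive,v0) | N0.N0=(alive,v2) N0.N1=(suspect,v1) N0.N2=(alive,v0)
Op 6: N0 marks N0=alive -> (alive,v3)
Op 7: gossip N2<->N0 -> N2.N0=(alive,v3) N2.N1=(suspect,v1) N2.N2=(alive,v0) | N0.N0=(alive,v3) N0.N1=(suspect,v1) N0.N2=(alive,v0)
Op 8: gossip N0<->N1 -> N0.N0=(alive,v3) N0.N1=(suspect,v1) N0.N2=(alive,v0) | N1.N0=(alive,v3) N1.N1=(suspect,v1) N1.N2=(alive,v0)
Op 9: N2 marks N0=alive -> (alive,v4)

Answer: N0=alive,3 N1=suspect,1 N2=alive,0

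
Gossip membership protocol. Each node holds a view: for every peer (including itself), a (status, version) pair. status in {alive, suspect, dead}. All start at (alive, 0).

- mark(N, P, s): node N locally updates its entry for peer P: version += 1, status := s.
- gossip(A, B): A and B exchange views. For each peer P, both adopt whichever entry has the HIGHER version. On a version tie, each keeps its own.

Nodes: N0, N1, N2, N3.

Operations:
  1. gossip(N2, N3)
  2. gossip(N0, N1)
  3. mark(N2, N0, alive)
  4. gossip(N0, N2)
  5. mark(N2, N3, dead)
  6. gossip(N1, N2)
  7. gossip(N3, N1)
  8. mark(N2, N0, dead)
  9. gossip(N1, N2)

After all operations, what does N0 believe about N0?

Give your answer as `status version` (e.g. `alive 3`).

Answer: alive 1

Derivation:
Op 1: gossip N2<->N3 -> N2.N0=(alive,v0) N2.N1=(alive,v0) N2.N2=(alive,v0) N2.N3=(alive,v0) | N3.N0=(alive,v0) N3.N1=(alive,v0) N3.N2=(alive,v0) N3.N3=(alive,v0)
Op 2: gossip N0<->N1 -> N0.N0=(alive,v0) N0.N1=(alive,v0) N0.N2=(alive,v0) N0.N3=(alive,v0) | N1.N0=(alive,v0) N1.N1=(alive,v0) N1.N2=(alive,v0) N1.N3=(alive,v0)
Op 3: N2 marks N0=alive -> (alive,v1)
Op 4: gossip N0<->N2 -> N0.N0=(alive,v1) N0.N1=(alive,v0) N0.N2=(alive,v0) N0.N3=(alive,v0) | N2.N0=(alive,v1) N2.N1=(alive,v0) N2.N2=(alive,v0) N2.N3=(alive,v0)
Op 5: N2 marks N3=dead -> (dead,v1)
Op 6: gossip N1<->N2 -> N1.N0=(alive,v1) N1.N1=(alive,v0) N1.N2=(alive,v0) N1.N3=(dead,v1) | N2.N0=(alive,v1) N2.N1=(alive,v0) N2.N2=(alive,v0) N2.N3=(dead,v1)
Op 7: gossip N3<->N1 -> N3.N0=(alive,v1) N3.N1=(alive,v0) N3.N2=(alive,v0) N3.N3=(dead,v1) | N1.N0=(alive,v1) N1.N1=(alive,v0) N1.N2=(alive,v0) N1.N3=(dead,v1)
Op 8: N2 marks N0=dead -> (dead,v2)
Op 9: gossip N1<->N2 -> N1.N0=(dead,v2) N1.N1=(alive,v0) N1.N2=(alive,v0) N1.N3=(dead,v1) | N2.N0=(dead,v2) N2.N1=(alive,v0) N2.N2=(alive,v0) N2.N3=(dead,v1)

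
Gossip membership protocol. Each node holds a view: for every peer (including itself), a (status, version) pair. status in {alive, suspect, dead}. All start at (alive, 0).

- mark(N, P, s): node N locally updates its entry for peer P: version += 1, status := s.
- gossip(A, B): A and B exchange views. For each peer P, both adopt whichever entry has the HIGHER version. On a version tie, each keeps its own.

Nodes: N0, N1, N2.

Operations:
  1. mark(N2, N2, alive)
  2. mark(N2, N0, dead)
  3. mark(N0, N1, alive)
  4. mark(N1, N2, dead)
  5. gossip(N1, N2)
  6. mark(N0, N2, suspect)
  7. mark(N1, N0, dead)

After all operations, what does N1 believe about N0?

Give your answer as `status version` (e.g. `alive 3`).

Answer: dead 2

Derivation:
Op 1: N2 marks N2=alive -> (alive,v1)
Op 2: N2 marks N0=dead -> (dead,v1)
Op 3: N0 marks N1=alive -> (alive,v1)
Op 4: N1 marks N2=dead -> (dead,v1)
Op 5: gossip N1<->N2 -> N1.N0=(dead,v1) N1.N1=(alive,v0) N1.N2=(dead,v1) | N2.N0=(dead,v1) N2.N1=(alive,v0) N2.N2=(alive,v1)
Op 6: N0 marks N2=suspect -> (suspect,v1)
Op 7: N1 marks N0=dead -> (dead,v2)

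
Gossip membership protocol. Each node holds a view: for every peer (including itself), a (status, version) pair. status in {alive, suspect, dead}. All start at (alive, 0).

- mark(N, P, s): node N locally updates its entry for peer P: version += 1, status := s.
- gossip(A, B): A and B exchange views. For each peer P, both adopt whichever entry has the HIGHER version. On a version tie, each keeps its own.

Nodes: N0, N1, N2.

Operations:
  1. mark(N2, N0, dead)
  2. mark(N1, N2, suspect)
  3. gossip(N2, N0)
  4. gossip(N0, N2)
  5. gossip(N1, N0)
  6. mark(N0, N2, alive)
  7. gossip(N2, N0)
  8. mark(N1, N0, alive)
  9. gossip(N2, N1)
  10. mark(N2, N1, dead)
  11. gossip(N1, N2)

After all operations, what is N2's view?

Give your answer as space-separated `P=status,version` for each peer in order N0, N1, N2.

Answer: N0=alive,2 N1=dead,1 N2=alive,2

Derivation:
Op 1: N2 marks N0=dead -> (dead,v1)
Op 2: N1 marks N2=suspect -> (suspect,v1)
Op 3: gossip N2<->N0 -> N2.N0=(dead,v1) N2.N1=(alive,v0) N2.N2=(alive,v0) | N0.N0=(dead,v1) N0.N1=(alive,v0) N0.N2=(alive,v0)
Op 4: gossip N0<->N2 -> N0.N0=(dead,v1) N0.N1=(alive,v0) N0.N2=(alive,v0) | N2.N0=(dead,v1) N2.N1=(alive,v0) N2.N2=(alive,v0)
Op 5: gossip N1<->N0 -> N1.N0=(dead,v1) N1.N1=(alive,v0) N1.N2=(suspect,v1) | N0.N0=(dead,v1) N0.N1=(alive,v0) N0.N2=(suspect,v1)
Op 6: N0 marks N2=alive -> (alive,v2)
Op 7: gossip N2<->N0 -> N2.N0=(dead,v1) N2.N1=(alive,v0) N2.N2=(alive,v2) | N0.N0=(dead,v1) N0.N1=(alive,v0) N0.N2=(alive,v2)
Op 8: N1 marks N0=alive -> (alive,v2)
Op 9: gossip N2<->N1 -> N2.N0=(alive,v2) N2.N1=(alive,v0) N2.N2=(alive,v2) | N1.N0=(alive,v2) N1.N1=(alive,v0) N1.N2=(alive,v2)
Op 10: N2 marks N1=dead -> (dead,v1)
Op 11: gossip N1<->N2 -> N1.N0=(alive,v2) N1.N1=(dead,v1) N1.N2=(alive,v2) | N2.N0=(alive,v2) N2.N1=(dead,v1) N2.N2=(alive,v2)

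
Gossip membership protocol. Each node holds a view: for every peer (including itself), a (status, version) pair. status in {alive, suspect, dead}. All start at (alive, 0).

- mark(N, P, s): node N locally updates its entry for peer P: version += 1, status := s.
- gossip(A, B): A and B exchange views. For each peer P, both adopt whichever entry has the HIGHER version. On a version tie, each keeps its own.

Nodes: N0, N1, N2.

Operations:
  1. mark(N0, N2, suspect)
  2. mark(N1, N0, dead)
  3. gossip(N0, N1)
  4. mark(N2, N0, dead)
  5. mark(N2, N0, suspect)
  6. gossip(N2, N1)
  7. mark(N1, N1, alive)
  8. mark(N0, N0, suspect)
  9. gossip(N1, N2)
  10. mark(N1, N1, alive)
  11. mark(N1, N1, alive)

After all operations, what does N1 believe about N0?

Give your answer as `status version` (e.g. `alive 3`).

Answer: suspect 2

Derivation:
Op 1: N0 marks N2=suspect -> (suspect,v1)
Op 2: N1 marks N0=dead -> (dead,v1)
Op 3: gossip N0<->N1 -> N0.N0=(dead,v1) N0.N1=(alive,v0) N0.N2=(suspect,v1) | N1.N0=(dead,v1) N1.N1=(alive,v0) N1.N2=(suspect,v1)
Op 4: N2 marks N0=dead -> (dead,v1)
Op 5: N2 marks N0=suspect -> (suspect,v2)
Op 6: gossip N2<->N1 -> N2.N0=(suspect,v2) N2.N1=(alive,v0) N2.N2=(suspect,v1) | N1.N0=(suspect,v2) N1.N1=(alive,v0) N1.N2=(suspect,v1)
Op 7: N1 marks N1=alive -> (alive,v1)
Op 8: N0 marks N0=suspect -> (suspect,v2)
Op 9: gossip N1<->N2 -> N1.N0=(suspect,v2) N1.N1=(alive,v1) N1.N2=(suspect,v1) | N2.N0=(suspect,v2) N2.N1=(alive,v1) N2.N2=(suspect,v1)
Op 10: N1 marks N1=alive -> (alive,v2)
Op 11: N1 marks N1=alive -> (alive,v3)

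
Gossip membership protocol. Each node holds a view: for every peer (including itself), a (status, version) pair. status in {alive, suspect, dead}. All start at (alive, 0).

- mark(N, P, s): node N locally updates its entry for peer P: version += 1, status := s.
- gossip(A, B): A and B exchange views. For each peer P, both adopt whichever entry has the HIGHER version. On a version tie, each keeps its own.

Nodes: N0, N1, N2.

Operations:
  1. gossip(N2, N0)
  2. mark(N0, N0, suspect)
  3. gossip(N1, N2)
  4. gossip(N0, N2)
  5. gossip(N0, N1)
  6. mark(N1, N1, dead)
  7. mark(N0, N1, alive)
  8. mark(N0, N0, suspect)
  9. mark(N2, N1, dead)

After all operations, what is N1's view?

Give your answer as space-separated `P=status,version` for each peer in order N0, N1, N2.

Op 1: gossip N2<->N0 -> N2.N0=(alive,v0) N2.N1=(alive,v0) N2.N2=(alive,v0) | N0.N0=(alive,v0) N0.N1=(alive,v0) N0.N2=(alive,v0)
Op 2: N0 marks N0=suspect -> (suspect,v1)
Op 3: gossip N1<->N2 -> N1.N0=(alive,v0) N1.N1=(alive,v0) N1.N2=(alive,v0) | N2.N0=(alive,v0) N2.N1=(alive,v0) N2.N2=(alive,v0)
Op 4: gossip N0<->N2 -> N0.N0=(suspect,v1) N0.N1=(alive,v0) N0.N2=(alive,v0) | N2.N0=(suspect,v1) N2.N1=(alive,v0) N2.N2=(alive,v0)
Op 5: gossip N0<->N1 -> N0.N0=(suspect,v1) N0.N1=(alive,v0) N0.N2=(alive,v0) | N1.N0=(suspect,v1) N1.N1=(alive,v0) N1.N2=(alive,v0)
Op 6: N1 marks N1=dead -> (dead,v1)
Op 7: N0 marks N1=alive -> (alive,v1)
Op 8: N0 marks N0=suspect -> (suspect,v2)
Op 9: N2 marks N1=dead -> (dead,v1)

Answer: N0=suspect,1 N1=dead,1 N2=alive,0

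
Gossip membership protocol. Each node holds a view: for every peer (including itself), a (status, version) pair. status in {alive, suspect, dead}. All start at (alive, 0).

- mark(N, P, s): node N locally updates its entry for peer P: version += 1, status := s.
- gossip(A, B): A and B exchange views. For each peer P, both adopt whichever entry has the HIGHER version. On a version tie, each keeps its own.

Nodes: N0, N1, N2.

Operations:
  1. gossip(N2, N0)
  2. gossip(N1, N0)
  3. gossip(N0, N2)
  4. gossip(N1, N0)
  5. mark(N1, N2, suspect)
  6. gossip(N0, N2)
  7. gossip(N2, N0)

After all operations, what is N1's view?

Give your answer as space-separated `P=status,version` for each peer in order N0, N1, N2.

Answer: N0=alive,0 N1=alive,0 N2=suspect,1

Derivation:
Op 1: gossip N2<->N0 -> N2.N0=(alive,v0) N2.N1=(alive,v0) N2.N2=(alive,v0) | N0.N0=(alive,v0) N0.N1=(alive,v0) N0.N2=(alive,v0)
Op 2: gossip N1<->N0 -> N1.N0=(alive,v0) N1.N1=(alive,v0) N1.N2=(alive,v0) | N0.N0=(alive,v0) N0.N1=(alive,v0) N0.N2=(alive,v0)
Op 3: gossip N0<->N2 -> N0.N0=(alive,v0) N0.N1=(alive,v0) N0.N2=(alive,v0) | N2.N0=(alive,v0) N2.N1=(alive,v0) N2.N2=(alive,v0)
Op 4: gossip N1<->N0 -> N1.N0=(alive,v0) N1.N1=(alive,v0) N1.N2=(alive,v0) | N0.N0=(alive,v0) N0.N1=(alive,v0) N0.N2=(alive,v0)
Op 5: N1 marks N2=suspect -> (suspect,v1)
Op 6: gossip N0<->N2 -> N0.N0=(alive,v0) N0.N1=(alive,v0) N0.N2=(alive,v0) | N2.N0=(alive,v0) N2.N1=(alive,v0) N2.N2=(alive,v0)
Op 7: gossip N2<->N0 -> N2.N0=(alive,v0) N2.N1=(alive,v0) N2.N2=(alive,v0) | N0.N0=(alive,v0) N0.N1=(alive,v0) N0.N2=(alive,v0)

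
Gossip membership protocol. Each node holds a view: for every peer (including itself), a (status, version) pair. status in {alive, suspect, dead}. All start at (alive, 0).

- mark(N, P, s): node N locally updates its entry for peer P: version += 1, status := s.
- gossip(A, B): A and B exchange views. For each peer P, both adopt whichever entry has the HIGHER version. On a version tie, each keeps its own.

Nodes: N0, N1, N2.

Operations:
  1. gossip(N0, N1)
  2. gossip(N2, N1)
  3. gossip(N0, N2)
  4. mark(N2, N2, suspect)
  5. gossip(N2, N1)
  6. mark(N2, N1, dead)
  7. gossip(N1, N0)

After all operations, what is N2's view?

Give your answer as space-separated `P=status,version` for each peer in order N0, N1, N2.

Answer: N0=alive,0 N1=dead,1 N2=suspect,1

Derivation:
Op 1: gossip N0<->N1 -> N0.N0=(alive,v0) N0.N1=(alive,v0) N0.N2=(alive,v0) | N1.N0=(alive,v0) N1.N1=(alive,v0) N1.N2=(alive,v0)
Op 2: gossip N2<->N1 -> N2.N0=(alive,v0) N2.N1=(alive,v0) N2.N2=(alive,v0) | N1.N0=(alive,v0) N1.N1=(alive,v0) N1.N2=(alive,v0)
Op 3: gossip N0<->N2 -> N0.N0=(alive,v0) N0.N1=(alive,v0) N0.N2=(alive,v0) | N2.N0=(alive,v0) N2.N1=(alive,v0) N2.N2=(alive,v0)
Op 4: N2 marks N2=suspect -> (suspect,v1)
Op 5: gossip N2<->N1 -> N2.N0=(alive,v0) N2.N1=(alive,v0) N2.N2=(suspect,v1) | N1.N0=(alive,v0) N1.N1=(alive,v0) N1.N2=(suspect,v1)
Op 6: N2 marks N1=dead -> (dead,v1)
Op 7: gossip N1<->N0 -> N1.N0=(alive,v0) N1.N1=(alive,v0) N1.N2=(suspect,v1) | N0.N0=(alive,v0) N0.N1=(alive,v0) N0.N2=(suspect,v1)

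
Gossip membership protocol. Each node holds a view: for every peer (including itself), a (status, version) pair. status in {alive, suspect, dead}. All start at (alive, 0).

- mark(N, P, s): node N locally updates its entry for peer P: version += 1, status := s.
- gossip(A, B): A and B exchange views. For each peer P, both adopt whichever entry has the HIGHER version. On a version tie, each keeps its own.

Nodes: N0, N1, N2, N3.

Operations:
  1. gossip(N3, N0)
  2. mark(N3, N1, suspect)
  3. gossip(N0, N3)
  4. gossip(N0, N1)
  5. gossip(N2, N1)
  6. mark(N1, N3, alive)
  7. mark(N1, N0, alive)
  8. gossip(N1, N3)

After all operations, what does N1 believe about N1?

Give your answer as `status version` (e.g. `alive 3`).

Answer: suspect 1

Derivation:
Op 1: gossip N3<->N0 -> N3.N0=(alive,v0) N3.N1=(alive,v0) N3.N2=(alive,v0) N3.N3=(alive,v0) | N0.N0=(alive,v0) N0.N1=(alive,v0) N0.N2=(alive,v0) N0.N3=(alive,v0)
Op 2: N3 marks N1=suspect -> (suspect,v1)
Op 3: gossip N0<->N3 -> N0.N0=(alive,v0) N0.N1=(suspect,v1) N0.N2=(alive,v0) N0.N3=(alive,v0) | N3.N0=(alive,v0) N3.N1=(suspect,v1) N3.N2=(alive,v0) N3.N3=(alive,v0)
Op 4: gossip N0<->N1 -> N0.N0=(alive,v0) N0.N1=(suspect,v1) N0.N2=(alive,v0) N0.N3=(alive,v0) | N1.N0=(alive,v0) N1.N1=(suspect,v1) N1.N2=(alive,v0) N1.N3=(alive,v0)
Op 5: gossip N2<->N1 -> N2.N0=(alive,v0) N2.N1=(suspect,v1) N2.N2=(alive,v0) N2.N3=(alive,v0) | N1.N0=(alive,v0) N1.N1=(suspect,v1) N1.N2=(alive,v0) N1.N3=(alive,v0)
Op 6: N1 marks N3=alive -> (alive,v1)
Op 7: N1 marks N0=alive -> (alive,v1)
Op 8: gossip N1<->N3 -> N1.N0=(alive,v1) N1.N1=(suspect,v1) N1.N2=(alive,v0) N1.N3=(alive,v1) | N3.N0=(alive,v1) N3.N1=(suspect,v1) N3.N2=(alive,v0) N3.N3=(alive,v1)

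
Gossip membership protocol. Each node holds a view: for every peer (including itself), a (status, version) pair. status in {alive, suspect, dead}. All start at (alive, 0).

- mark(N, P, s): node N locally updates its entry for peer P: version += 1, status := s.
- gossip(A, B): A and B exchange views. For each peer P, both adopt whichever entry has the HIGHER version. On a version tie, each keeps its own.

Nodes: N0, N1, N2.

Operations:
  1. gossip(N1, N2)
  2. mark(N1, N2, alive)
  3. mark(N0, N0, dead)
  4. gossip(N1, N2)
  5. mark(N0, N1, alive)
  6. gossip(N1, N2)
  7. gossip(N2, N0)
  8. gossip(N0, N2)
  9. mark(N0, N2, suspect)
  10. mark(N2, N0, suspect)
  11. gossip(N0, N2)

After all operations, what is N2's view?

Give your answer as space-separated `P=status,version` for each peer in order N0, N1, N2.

Op 1: gossip N1<->N2 -> N1.N0=(alive,v0) N1.N1=(alive,v0) N1.N2=(alive,v0) | N2.N0=(alive,v0) N2.N1=(alive,v0) N2.N2=(alive,v0)
Op 2: N1 marks N2=alive -> (alive,v1)
Op 3: N0 marks N0=dead -> (dead,v1)
Op 4: gossip N1<->N2 -> N1.N0=(alive,v0) N1.N1=(alive,v0) N1.N2=(alive,v1) | N2.N0=(alive,v0) N2.N1=(alive,v0) N2.N2=(alive,v1)
Op 5: N0 marks N1=alive -> (alive,v1)
Op 6: gossip N1<->N2 -> N1.N0=(alive,v0) N1.N1=(alive,v0) N1.N2=(alive,v1) | N2.N0=(alive,v0) N2.N1=(alive,v0) N2.N2=(alive,v1)
Op 7: gossip N2<->N0 -> N2.N0=(dead,v1) N2.N1=(alive,v1) N2.N2=(alive,v1) | N0.N0=(dead,v1) N0.N1=(alive,v1) N0.N2=(alive,v1)
Op 8: gossip N0<->N2 -> N0.N0=(dead,v1) N0.N1=(alive,v1) N0.N2=(alive,v1) | N2.N0=(dead,v1) N2.N1=(alive,v1) N2.N2=(alive,v1)
Op 9: N0 marks N2=suspect -> (suspect,v2)
Op 10: N2 marks N0=suspect -> (suspect,v2)
Op 11: gossip N0<->N2 -> N0.N0=(suspect,v2) N0.N1=(alive,v1) N0.N2=(suspect,v2) | N2.N0=(suspect,v2) N2.N1=(alive,v1) N2.N2=(suspect,v2)

Answer: N0=suspect,2 N1=alive,1 N2=suspect,2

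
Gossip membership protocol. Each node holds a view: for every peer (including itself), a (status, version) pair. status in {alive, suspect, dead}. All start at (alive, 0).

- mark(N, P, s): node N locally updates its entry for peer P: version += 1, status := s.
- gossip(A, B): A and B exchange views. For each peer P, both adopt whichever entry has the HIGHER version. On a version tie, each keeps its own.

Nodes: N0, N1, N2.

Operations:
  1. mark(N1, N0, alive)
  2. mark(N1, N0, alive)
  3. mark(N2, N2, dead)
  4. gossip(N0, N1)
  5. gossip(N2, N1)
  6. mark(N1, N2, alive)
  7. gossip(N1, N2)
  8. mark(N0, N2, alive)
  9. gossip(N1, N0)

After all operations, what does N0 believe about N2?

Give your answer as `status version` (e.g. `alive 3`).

Op 1: N1 marks N0=alive -> (alive,v1)
Op 2: N1 marks N0=alive -> (alive,v2)
Op 3: N2 marks N2=dead -> (dead,v1)
Op 4: gossip N0<->N1 -> N0.N0=(alive,v2) N0.N1=(alive,v0) N0.N2=(alive,v0) | N1.N0=(alive,v2) N1.N1=(alive,v0) N1.N2=(alive,v0)
Op 5: gossip N2<->N1 -> N2.N0=(alive,v2) N2.N1=(alive,v0) N2.N2=(dead,v1) | N1.N0=(alive,v2) N1.N1=(alive,v0) N1.N2=(dead,v1)
Op 6: N1 marks N2=alive -> (alive,v2)
Op 7: gossip N1<->N2 -> N1.N0=(alive,v2) N1.N1=(alive,v0) N1.N2=(alive,v2) | N2.N0=(alive,v2) N2.N1=(alive,v0) N2.N2=(alive,v2)
Op 8: N0 marks N2=alive -> (alive,v1)
Op 9: gossip N1<->N0 -> N1.N0=(alive,v2) N1.N1=(alive,v0) N1.N2=(alive,v2) | N0.N0=(alive,v2) N0.N1=(alive,v0) N0.N2=(alive,v2)

Answer: alive 2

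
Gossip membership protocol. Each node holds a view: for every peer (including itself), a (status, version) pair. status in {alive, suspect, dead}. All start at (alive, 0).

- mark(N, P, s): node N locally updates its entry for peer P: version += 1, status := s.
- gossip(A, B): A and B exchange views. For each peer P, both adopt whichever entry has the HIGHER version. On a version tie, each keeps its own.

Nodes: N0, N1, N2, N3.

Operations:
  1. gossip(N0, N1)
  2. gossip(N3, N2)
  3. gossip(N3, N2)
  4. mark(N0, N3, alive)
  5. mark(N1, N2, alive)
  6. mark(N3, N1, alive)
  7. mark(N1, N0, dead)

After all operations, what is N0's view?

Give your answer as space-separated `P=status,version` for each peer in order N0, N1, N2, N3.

Answer: N0=alive,0 N1=alive,0 N2=alive,0 N3=alive,1

Derivation:
Op 1: gossip N0<->N1 -> N0.N0=(alive,v0) N0.N1=(alive,v0) N0.N2=(alive,v0) N0.N3=(alive,v0) | N1.N0=(alive,v0) N1.N1=(alive,v0) N1.N2=(alive,v0) N1.N3=(alive,v0)
Op 2: gossip N3<->N2 -> N3.N0=(alive,v0) N3.N1=(alive,v0) N3.N2=(alive,v0) N3.N3=(alive,v0) | N2.N0=(alive,v0) N2.N1=(alive,v0) N2.N2=(alive,v0) N2.N3=(alive,v0)
Op 3: gossip N3<->N2 -> N3.N0=(alive,v0) N3.N1=(alive,v0) N3.N2=(alive,v0) N3.N3=(alive,v0) | N2.N0=(alive,v0) N2.N1=(alive,v0) N2.N2=(alive,v0) N2.N3=(alive,v0)
Op 4: N0 marks N3=alive -> (alive,v1)
Op 5: N1 marks N2=alive -> (alive,v1)
Op 6: N3 marks N1=alive -> (alive,v1)
Op 7: N1 marks N0=dead -> (dead,v1)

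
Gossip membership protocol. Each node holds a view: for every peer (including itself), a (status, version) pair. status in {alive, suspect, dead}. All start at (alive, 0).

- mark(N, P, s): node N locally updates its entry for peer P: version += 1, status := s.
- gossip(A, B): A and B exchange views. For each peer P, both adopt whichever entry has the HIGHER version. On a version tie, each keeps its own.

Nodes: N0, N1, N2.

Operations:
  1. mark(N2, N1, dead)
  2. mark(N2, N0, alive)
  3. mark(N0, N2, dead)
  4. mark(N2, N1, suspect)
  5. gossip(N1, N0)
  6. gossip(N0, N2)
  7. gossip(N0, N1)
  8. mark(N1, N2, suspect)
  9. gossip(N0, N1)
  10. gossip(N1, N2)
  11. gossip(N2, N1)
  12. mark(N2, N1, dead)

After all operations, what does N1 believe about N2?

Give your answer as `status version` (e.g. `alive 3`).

Answer: suspect 2

Derivation:
Op 1: N2 marks N1=dead -> (dead,v1)
Op 2: N2 marks N0=alive -> (alive,v1)
Op 3: N0 marks N2=dead -> (dead,v1)
Op 4: N2 marks N1=suspect -> (suspect,v2)
Op 5: gossip N1<->N0 -> N1.N0=(alive,v0) N1.N1=(alive,v0) N1.N2=(dead,v1) | N0.N0=(alive,v0) N0.N1=(alive,v0) N0.N2=(dead,v1)
Op 6: gossip N0<->N2 -> N0.N0=(alive,v1) N0.N1=(suspect,v2) N0.N2=(dead,v1) | N2.N0=(alive,v1) N2.N1=(suspect,v2) N2.N2=(dead,v1)
Op 7: gossip N0<->N1 -> N0.N0=(alive,v1) N0.N1=(suspect,v2) N0.N2=(dead,v1) | N1.N0=(alive,v1) N1.N1=(suspect,v2) N1.N2=(dead,v1)
Op 8: N1 marks N2=suspect -> (suspect,v2)
Op 9: gossip N0<->N1 -> N0.N0=(alive,v1) N0.N1=(suspect,v2) N0.N2=(suspect,v2) | N1.N0=(alive,v1) N1.N1=(suspect,v2) N1.N2=(suspect,v2)
Op 10: gossip N1<->N2 -> N1.N0=(alive,v1) N1.N1=(suspect,v2) N1.N2=(suspect,v2) | N2.N0=(alive,v1) N2.N1=(suspect,v2) N2.N2=(suspect,v2)
Op 11: gossip N2<->N1 -> N2.N0=(alive,v1) N2.N1=(suspect,v2) N2.N2=(suspect,v2) | N1.N0=(alive,v1) N1.N1=(suspect,v2) N1.N2=(suspect,v2)
Op 12: N2 marks N1=dead -> (dead,v3)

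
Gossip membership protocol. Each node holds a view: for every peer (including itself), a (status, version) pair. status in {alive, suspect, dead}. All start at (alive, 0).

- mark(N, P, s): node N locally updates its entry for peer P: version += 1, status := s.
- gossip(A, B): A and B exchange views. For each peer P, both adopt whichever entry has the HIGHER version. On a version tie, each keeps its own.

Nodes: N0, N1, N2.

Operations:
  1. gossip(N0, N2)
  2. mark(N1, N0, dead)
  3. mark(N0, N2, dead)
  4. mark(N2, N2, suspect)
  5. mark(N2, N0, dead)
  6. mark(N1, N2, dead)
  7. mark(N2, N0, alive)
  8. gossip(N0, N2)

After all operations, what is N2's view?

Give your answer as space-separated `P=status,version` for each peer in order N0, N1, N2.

Answer: N0=alive,2 N1=alive,0 N2=suspect,1

Derivation:
Op 1: gossip N0<->N2 -> N0.N0=(alive,v0) N0.N1=(alive,v0) N0.N2=(alive,v0) | N2.N0=(alive,v0) N2.N1=(alive,v0) N2.N2=(alive,v0)
Op 2: N1 marks N0=dead -> (dead,v1)
Op 3: N0 marks N2=dead -> (dead,v1)
Op 4: N2 marks N2=suspect -> (suspect,v1)
Op 5: N2 marks N0=dead -> (dead,v1)
Op 6: N1 marks N2=dead -> (dead,v1)
Op 7: N2 marks N0=alive -> (alive,v2)
Op 8: gossip N0<->N2 -> N0.N0=(alive,v2) N0.N1=(alive,v0) N0.N2=(dead,v1) | N2.N0=(alive,v2) N2.N1=(alive,v0) N2.N2=(suspect,v1)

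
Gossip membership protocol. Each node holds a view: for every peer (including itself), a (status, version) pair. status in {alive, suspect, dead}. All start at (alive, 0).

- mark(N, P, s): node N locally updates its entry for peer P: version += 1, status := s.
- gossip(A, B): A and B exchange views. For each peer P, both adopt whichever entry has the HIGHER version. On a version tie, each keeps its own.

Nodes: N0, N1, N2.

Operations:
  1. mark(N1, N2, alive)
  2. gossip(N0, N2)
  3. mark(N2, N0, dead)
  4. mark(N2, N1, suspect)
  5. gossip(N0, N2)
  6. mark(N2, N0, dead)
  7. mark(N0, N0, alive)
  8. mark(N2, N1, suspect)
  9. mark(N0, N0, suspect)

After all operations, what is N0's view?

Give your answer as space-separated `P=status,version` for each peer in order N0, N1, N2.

Op 1: N1 marks N2=alive -> (alive,v1)
Op 2: gossip N0<->N2 -> N0.N0=(alive,v0) N0.N1=(alive,v0) N0.N2=(alive,v0) | N2.N0=(alive,v0) N2.N1=(alive,v0) N2.N2=(alive,v0)
Op 3: N2 marks N0=dead -> (dead,v1)
Op 4: N2 marks N1=suspect -> (suspect,v1)
Op 5: gossip N0<->N2 -> N0.N0=(dead,v1) N0.N1=(suspect,v1) N0.N2=(alive,v0) | N2.N0=(dead,v1) N2.N1=(suspect,v1) N2.N2=(alive,v0)
Op 6: N2 marks N0=dead -> (dead,v2)
Op 7: N0 marks N0=alive -> (alive,v2)
Op 8: N2 marks N1=suspect -> (suspect,v2)
Op 9: N0 marks N0=suspect -> (suspect,v3)

Answer: N0=suspect,3 N1=suspect,1 N2=alive,0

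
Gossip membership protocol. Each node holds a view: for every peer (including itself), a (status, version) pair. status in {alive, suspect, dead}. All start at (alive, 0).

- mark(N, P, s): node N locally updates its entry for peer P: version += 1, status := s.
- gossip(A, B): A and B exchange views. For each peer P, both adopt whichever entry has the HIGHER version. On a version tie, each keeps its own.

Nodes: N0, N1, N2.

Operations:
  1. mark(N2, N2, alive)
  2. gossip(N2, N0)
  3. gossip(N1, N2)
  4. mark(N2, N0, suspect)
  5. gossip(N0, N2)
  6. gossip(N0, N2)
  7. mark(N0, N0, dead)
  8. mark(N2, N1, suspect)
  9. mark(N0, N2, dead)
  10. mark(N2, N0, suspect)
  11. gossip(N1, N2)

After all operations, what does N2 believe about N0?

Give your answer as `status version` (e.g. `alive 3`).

Op 1: N2 marks N2=alive -> (alive,v1)
Op 2: gossip N2<->N0 -> N2.N0=(alive,v0) N2.N1=(alive,v0) N2.N2=(alive,v1) | N0.N0=(alive,v0) N0.N1=(alive,v0) N0.N2=(alive,v1)
Op 3: gossip N1<->N2 -> N1.N0=(alive,v0) N1.N1=(alive,v0) N1.N2=(alive,v1) | N2.N0=(alive,v0) N2.N1=(alive,v0) N2.N2=(alive,v1)
Op 4: N2 marks N0=suspect -> (suspect,v1)
Op 5: gossip N0<->N2 -> N0.N0=(suspect,v1) N0.N1=(alive,v0) N0.N2=(alive,v1) | N2.N0=(suspect,v1) N2.N1=(alive,v0) N2.N2=(alive,v1)
Op 6: gossip N0<->N2 -> N0.N0=(suspect,v1) N0.N1=(alive,v0) N0.N2=(alive,v1) | N2.N0=(suspect,v1) N2.N1=(alive,v0) N2.N2=(alive,v1)
Op 7: N0 marks N0=dead -> (dead,v2)
Op 8: N2 marks N1=suspect -> (suspect,v1)
Op 9: N0 marks N2=dead -> (dead,v2)
Op 10: N2 marks N0=suspect -> (suspect,v2)
Op 11: gossip N1<->N2 -> N1.N0=(suspect,v2) N1.N1=(suspect,v1) N1.N2=(alive,v1) | N2.N0=(suspect,v2) N2.N1=(suspect,v1) N2.N2=(alive,v1)

Answer: suspect 2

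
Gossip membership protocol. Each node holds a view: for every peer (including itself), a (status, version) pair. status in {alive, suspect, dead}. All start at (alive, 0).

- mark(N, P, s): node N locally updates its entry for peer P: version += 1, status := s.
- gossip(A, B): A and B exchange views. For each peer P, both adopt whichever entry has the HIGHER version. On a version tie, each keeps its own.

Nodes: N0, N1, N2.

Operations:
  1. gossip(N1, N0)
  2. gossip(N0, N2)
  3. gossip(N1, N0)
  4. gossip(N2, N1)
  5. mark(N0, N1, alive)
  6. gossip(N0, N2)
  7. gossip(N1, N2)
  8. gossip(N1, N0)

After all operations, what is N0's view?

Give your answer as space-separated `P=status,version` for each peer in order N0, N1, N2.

Op 1: gossip N1<->N0 -> N1.N0=(alive,v0) N1.N1=(alive,v0) N1.N2=(alive,v0) | N0.N0=(alive,v0) N0.N1=(alive,v0) N0.N2=(alive,v0)
Op 2: gossip N0<->N2 -> N0.N0=(alive,v0) N0.N1=(alive,v0) N0.N2=(alive,v0) | N2.N0=(alive,v0) N2.N1=(alive,v0) N2.N2=(alive,v0)
Op 3: gossip N1<->N0 -> N1.N0=(alive,v0) N1.N1=(alive,v0) N1.N2=(alive,v0) | N0.N0=(alive,v0) N0.N1=(alive,v0) N0.N2=(alive,v0)
Op 4: gossip N2<->N1 -> N2.N0=(alive,v0) N2.N1=(alive,v0) N2.N2=(alive,v0) | N1.N0=(alive,v0) N1.N1=(alive,v0) N1.N2=(alive,v0)
Op 5: N0 marks N1=alive -> (alive,v1)
Op 6: gossip N0<->N2 -> N0.N0=(alive,v0) N0.N1=(alive,v1) N0.N2=(alive,v0) | N2.N0=(alive,v0) N2.N1=(alive,v1) N2.N2=(alive,v0)
Op 7: gossip N1<->N2 -> N1.N0=(alive,v0) N1.N1=(alive,v1) N1.N2=(alive,v0) | N2.N0=(alive,v0) N2.N1=(alive,v1) N2.N2=(alive,v0)
Op 8: gossip N1<->N0 -> N1.N0=(alive,v0) N1.N1=(alive,v1) N1.N2=(alive,v0) | N0.N0=(alive,v0) N0.N1=(alive,v1) N0.N2=(alive,v0)

Answer: N0=alive,0 N1=alive,1 N2=alive,0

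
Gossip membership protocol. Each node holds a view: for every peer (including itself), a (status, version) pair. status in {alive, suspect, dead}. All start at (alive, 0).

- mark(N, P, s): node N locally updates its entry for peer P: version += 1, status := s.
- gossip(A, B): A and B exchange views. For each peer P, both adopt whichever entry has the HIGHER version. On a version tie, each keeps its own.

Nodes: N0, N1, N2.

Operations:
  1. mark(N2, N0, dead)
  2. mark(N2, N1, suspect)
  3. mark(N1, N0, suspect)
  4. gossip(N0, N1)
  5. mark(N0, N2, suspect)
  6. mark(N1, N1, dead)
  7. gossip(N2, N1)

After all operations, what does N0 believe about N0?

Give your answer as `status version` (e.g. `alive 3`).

Answer: suspect 1

Derivation:
Op 1: N2 marks N0=dead -> (dead,v1)
Op 2: N2 marks N1=suspect -> (suspect,v1)
Op 3: N1 marks N0=suspect -> (suspect,v1)
Op 4: gossip N0<->N1 -> N0.N0=(suspect,v1) N0.N1=(alive,v0) N0.N2=(alive,v0) | N1.N0=(suspect,v1) N1.N1=(alive,v0) N1.N2=(alive,v0)
Op 5: N0 marks N2=suspect -> (suspect,v1)
Op 6: N1 marks N1=dead -> (dead,v1)
Op 7: gossip N2<->N1 -> N2.N0=(dead,v1) N2.N1=(suspect,v1) N2.N2=(alive,v0) | N1.N0=(suspect,v1) N1.N1=(dead,v1) N1.N2=(alive,v0)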